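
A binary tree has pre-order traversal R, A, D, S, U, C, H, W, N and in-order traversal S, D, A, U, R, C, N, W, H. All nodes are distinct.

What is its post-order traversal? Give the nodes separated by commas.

S, D, U, A, N, W, H, C, R

The first element of pre-order is the root; it splits in-order into left and right subtrees.
Root R: left subtree has 4 nodes {S, D, A, U}, right has 4 {C, N, W, H}.
  Root A: left subtree has 2 nodes {S, D}, right has 1 {U}.
    Root D: left subtree has 1 node {S}, right has 0 { }.
  Root C: left subtree has 0 nodes { }, right has 3 {N, W, H}.
    Root H: left subtree has 2 nodes {N, W}, right has 0 { }.
      Root W: left subtree has 1 node {N}, right has 0 { }.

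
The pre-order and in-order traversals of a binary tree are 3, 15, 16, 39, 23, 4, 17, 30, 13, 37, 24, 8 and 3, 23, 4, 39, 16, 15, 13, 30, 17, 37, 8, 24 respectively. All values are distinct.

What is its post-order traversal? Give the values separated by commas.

4, 23, 39, 16, 13, 30, 8, 24, 37, 17, 15, 3

The first element of pre-order is the root; it splits in-order into left and right subtrees.
Root 3: left subtree has 0 nodes { }, right has 11 {23, 4, 39, 16, 15, 13, 30, 17, 37, 8, 24}.
  Root 15: left subtree has 4 nodes {23, 4, 39, 16}, right has 6 {13, 30, 17, 37, 8, 24}.
    Root 16: left subtree has 3 nodes {23, 4, 39}, right has 0 { }.
      Root 39: left subtree has 2 nodes {23, 4}, right has 0 { }.
        Root 23: left subtree has 0 nodes { }, right has 1 {4}.
    Root 17: left subtree has 2 nodes {13, 30}, right has 3 {37, 8, 24}.
      Root 30: left subtree has 1 node {13}, right has 0 { }.
      Root 37: left subtree has 0 nodes { }, right has 2 {8, 24}.
        Root 24: left subtree has 1 node {8}, right has 0 { }.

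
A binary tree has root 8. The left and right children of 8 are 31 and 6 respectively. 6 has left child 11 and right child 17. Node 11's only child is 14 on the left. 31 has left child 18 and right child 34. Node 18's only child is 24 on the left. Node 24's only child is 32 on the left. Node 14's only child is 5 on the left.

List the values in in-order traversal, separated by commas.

32, 24, 18, 31, 34, 8, 5, 14, 11, 6, 17

In-order visits the left subtree, then the node, then the right subtree.
At 8: go left to 31.
  At 31: go left to 18.
    At 18: go left to 24.
      At 24: go left to 32.
        32 is a leaf — visit 32.
      Visit 24.
      At 24: no right child.
    Visit 18.
    At 18: no right child.
  Visit 31.
  At 31: go right to 34.
    34 is a leaf — visit 34.
Visit 8.
At 8: go right to 6.
  At 6: go left to 11.
    At 11: go left to 14.
      At 14: go left to 5.
        5 is a leaf — visit 5.
      Visit 14.
      At 14: no right child.
    Visit 11.
    At 11: no right child.
  Visit 6.
  At 6: go right to 17.
    17 is a leaf — visit 17.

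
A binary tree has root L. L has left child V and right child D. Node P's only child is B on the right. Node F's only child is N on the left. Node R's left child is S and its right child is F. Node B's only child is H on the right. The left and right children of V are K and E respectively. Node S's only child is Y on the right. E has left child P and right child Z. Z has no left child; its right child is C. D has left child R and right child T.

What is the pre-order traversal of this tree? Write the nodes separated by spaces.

L V K E P B H Z C D R S Y F N T

Pre-order visits the node, then its left subtree, then its right subtree.
Visit L.
At L: go left to V.
  Visit V.
  At V: go left to K.
    K is a leaf — visit K.
  At V: go right to E.
    Visit E.
    At E: go left to P.
      Visit P.
      At P: no left child.
      At P: go right to B.
        Visit B.
        At B: no left child.
        At B: go right to H.
          H is a leaf — visit H.
    At E: go right to Z.
      Visit Z.
      At Z: no left child.
      At Z: go right to C.
        C is a leaf — visit C.
At L: go right to D.
  Visit D.
  At D: go left to R.
    Visit R.
    At R: go left to S.
      Visit S.
      At S: no left child.
      At S: go right to Y.
        Y is a leaf — visit Y.
    At R: go right to F.
      Visit F.
      At F: go left to N.
        N is a leaf — visit N.
      At F: no right child.
  At D: go right to T.
    T is a leaf — visit T.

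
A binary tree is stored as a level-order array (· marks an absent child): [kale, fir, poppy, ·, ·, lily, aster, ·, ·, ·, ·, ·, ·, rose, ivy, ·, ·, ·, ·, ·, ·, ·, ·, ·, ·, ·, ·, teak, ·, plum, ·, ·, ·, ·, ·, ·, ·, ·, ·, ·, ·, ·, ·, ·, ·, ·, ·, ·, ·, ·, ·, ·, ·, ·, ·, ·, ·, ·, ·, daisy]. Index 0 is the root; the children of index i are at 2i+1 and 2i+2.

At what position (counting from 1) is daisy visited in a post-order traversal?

5

Post-order visits the left subtree, then the right subtree, then the node.
At kale: go left to fir.
  fir is a leaf — visit fir.
At kale: go right to poppy.
  At poppy: go left to lily.
    lily is a leaf — visit lily.
  At poppy: go right to aster.
    At aster: go left to rose.
      At rose: go left to teak.
        teak is a leaf — visit teak.
      At rose: no right child.
      Visit rose.
    At aster: go right to ivy.
      At ivy: go left to plum.
        At plum: go left to daisy.
          daisy is a leaf — visit daisy.
        At plum: no right child.
        Visit plum.
      At ivy: no right child.
      Visit ivy.
    Visit aster.
  Visit poppy.
Visit kale.
Full post-order sequence: fir, lily, teak, rose, daisy, plum, ivy, aster, poppy, kale.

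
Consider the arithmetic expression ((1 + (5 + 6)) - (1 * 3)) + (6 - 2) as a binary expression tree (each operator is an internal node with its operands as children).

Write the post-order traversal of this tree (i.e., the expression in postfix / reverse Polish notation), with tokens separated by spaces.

Post-order on an expression tree gives postfix notation: for each operator, emit left operand, right operand, then the operator.

1 5 6 + + 1 3 * - 6 2 - +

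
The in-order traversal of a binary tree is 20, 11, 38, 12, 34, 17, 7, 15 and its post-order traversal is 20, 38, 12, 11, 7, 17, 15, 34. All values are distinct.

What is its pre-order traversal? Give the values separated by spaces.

34 11 20 12 38 15 17 7

The last element of post-order is the root; it splits in-order into left and right subtrees.
Root 34: left subtree has 4 nodes {20, 11, 38, 12}, right has 3 {17, 7, 15}.
  Root 11: left subtree has 1 node {20}, right has 2 {38, 12}.
    Root 12: left subtree has 1 node {38}, right has 0 { }.
  Root 15: left subtree has 2 nodes {17, 7}, right has 0 { }.
    Root 17: left subtree has 0 nodes { }, right has 1 {7}.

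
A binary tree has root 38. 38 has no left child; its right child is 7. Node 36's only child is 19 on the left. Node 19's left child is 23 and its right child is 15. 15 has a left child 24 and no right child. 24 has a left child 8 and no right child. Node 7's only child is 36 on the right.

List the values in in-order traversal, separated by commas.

In-order visits the left subtree, then the node, then the right subtree.
At 38: no left child.
Visit 38.
At 38: go right to 7.
  At 7: no left child.
  Visit 7.
  At 7: go right to 36.
    At 36: go left to 19.
      At 19: go left to 23.
        23 is a leaf — visit 23.
      Visit 19.
      At 19: go right to 15.
        At 15: go left to 24.
          At 24: go left to 8.
            8 is a leaf — visit 8.
          Visit 24.
          At 24: no right child.
        Visit 15.
        At 15: no right child.
    Visit 36.
    At 36: no right child.

38, 7, 23, 19, 8, 24, 15, 36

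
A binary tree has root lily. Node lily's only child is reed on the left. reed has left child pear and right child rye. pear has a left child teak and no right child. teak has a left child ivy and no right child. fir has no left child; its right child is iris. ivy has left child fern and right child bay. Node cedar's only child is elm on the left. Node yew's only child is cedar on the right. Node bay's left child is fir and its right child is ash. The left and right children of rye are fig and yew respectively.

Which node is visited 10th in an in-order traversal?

fig

In-order visits the left subtree, then the node, then the right subtree.
At lily: go left to reed.
  At reed: go left to pear.
    At pear: go left to teak.
      At teak: go left to ivy.
        At ivy: go left to fern.
          fern is a leaf — visit fern.
        Visit ivy.
        At ivy: go right to bay.
          At bay: go left to fir.
            At fir: no left child.
            Visit fir.
            At fir: go right to iris.
              iris is a leaf — visit iris.
          Visit bay.
          At bay: go right to ash.
            ash is a leaf — visit ash.
      Visit teak.
      At teak: no right child.
    Visit pear.
    At pear: no right child.
  Visit reed.
  At reed: go right to rye.
    At rye: go left to fig.
      fig is a leaf — visit fig.
    Visit rye.
    At rye: go right to yew.
      At yew: no left child.
      Visit yew.
      At yew: go right to cedar.
        At cedar: go left to elm.
          elm is a leaf — visit elm.
        Visit cedar.
        At cedar: no right child.
Visit lily.
At lily: no right child.
Full in-order sequence: fern, ivy, fir, iris, bay, ash, teak, pear, reed, fig, rye, yew, elm, cedar, lily.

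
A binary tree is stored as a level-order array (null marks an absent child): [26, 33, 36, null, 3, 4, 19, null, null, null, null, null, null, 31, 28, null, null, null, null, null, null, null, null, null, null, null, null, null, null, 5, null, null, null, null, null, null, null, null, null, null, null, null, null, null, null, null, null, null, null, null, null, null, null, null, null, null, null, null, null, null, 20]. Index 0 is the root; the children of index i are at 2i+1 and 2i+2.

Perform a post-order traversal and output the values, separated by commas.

3, 33, 4, 31, 20, 5, 28, 19, 36, 26

Post-order visits the left subtree, then the right subtree, then the node.
At 26: go left to 33.
  At 33: no left child.
  At 33: go right to 3.
    3 is a leaf — visit 3.
  Visit 33.
At 26: go right to 36.
  At 36: go left to 4.
    4 is a leaf — visit 4.
  At 36: go right to 19.
    At 19: go left to 31.
      31 is a leaf — visit 31.
    At 19: go right to 28.
      At 28: go left to 5.
        At 5: no left child.
        At 5: go right to 20.
          20 is a leaf — visit 20.
        Visit 5.
      At 28: no right child.
      Visit 28.
    Visit 19.
  Visit 36.
Visit 26.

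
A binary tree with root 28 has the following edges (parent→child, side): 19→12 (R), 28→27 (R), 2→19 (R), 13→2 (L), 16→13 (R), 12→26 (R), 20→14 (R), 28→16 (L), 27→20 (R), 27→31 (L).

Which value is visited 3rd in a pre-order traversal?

13

Pre-order visits the node, then its left subtree, then its right subtree.
Visit 28.
At 28: go left to 16.
  Visit 16.
  At 16: no left child.
  At 16: go right to 13.
    Visit 13.
    At 13: go left to 2.
      Visit 2.
      At 2: no left child.
      At 2: go right to 19.
        Visit 19.
        At 19: no left child.
        At 19: go right to 12.
          Visit 12.
          At 12: no left child.
          At 12: go right to 26.
            26 is a leaf — visit 26.
    At 13: no right child.
At 28: go right to 27.
  Visit 27.
  At 27: go left to 31.
    31 is a leaf — visit 31.
  At 27: go right to 20.
    Visit 20.
    At 20: no left child.
    At 20: go right to 14.
      14 is a leaf — visit 14.
Full pre-order sequence: 28, 16, 13, 2, 19, 12, 26, 27, 31, 20, 14.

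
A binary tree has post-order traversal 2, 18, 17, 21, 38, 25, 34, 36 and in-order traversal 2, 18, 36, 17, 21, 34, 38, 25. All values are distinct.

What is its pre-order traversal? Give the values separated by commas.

The last element of post-order is the root; it splits in-order into left and right subtrees.
Root 36: left subtree has 2 nodes {2, 18}, right has 5 {17, 21, 34, 38, 25}.
  Root 18: left subtree has 1 node {2}, right has 0 { }.
  Root 34: left subtree has 2 nodes {17, 21}, right has 2 {38, 25}.
    Root 21: left subtree has 1 node {17}, right has 0 { }.
    Root 25: left subtree has 1 node {38}, right has 0 { }.

36, 18, 2, 34, 21, 17, 25, 38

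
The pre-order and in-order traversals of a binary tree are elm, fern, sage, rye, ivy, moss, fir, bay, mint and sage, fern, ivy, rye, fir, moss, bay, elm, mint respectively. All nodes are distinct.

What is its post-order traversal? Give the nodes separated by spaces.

sage ivy fir bay moss rye fern mint elm

The first element of pre-order is the root; it splits in-order into left and right subtrees.
Root elm: left subtree has 7 nodes {sage, fern, ivy, rye, fir, moss, bay}, right has 1 {mint}.
  Root fern: left subtree has 1 node {sage}, right has 5 {ivy, rye, fir, moss, bay}.
    Root rye: left subtree has 1 node {ivy}, right has 3 {fir, moss, bay}.
      Root moss: left subtree has 1 node {fir}, right has 1 {bay}.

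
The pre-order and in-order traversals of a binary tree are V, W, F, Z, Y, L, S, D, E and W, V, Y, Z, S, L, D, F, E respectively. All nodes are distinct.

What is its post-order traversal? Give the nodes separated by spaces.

The first element of pre-order is the root; it splits in-order into left and right subtrees.
Root V: left subtree has 1 node {W}, right has 7 {Y, Z, S, L, D, F, E}.
  Root F: left subtree has 5 nodes {Y, Z, S, L, D}, right has 1 {E}.
    Root Z: left subtree has 1 node {Y}, right has 3 {S, L, D}.
      Root L: left subtree has 1 node {S}, right has 1 {D}.

W Y S D L Z E F V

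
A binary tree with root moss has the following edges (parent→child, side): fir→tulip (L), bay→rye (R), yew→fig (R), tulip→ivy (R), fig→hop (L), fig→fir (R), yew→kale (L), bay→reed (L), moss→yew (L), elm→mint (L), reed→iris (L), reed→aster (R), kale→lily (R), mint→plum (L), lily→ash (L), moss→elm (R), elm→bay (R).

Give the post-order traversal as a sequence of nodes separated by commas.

ash, lily, kale, hop, ivy, tulip, fir, fig, yew, plum, mint, iris, aster, reed, rye, bay, elm, moss

Post-order visits the left subtree, then the right subtree, then the node.
At moss: go left to yew.
  At yew: go left to kale.
    At kale: no left child.
    At kale: go right to lily.
      At lily: go left to ash.
        ash is a leaf — visit ash.
      At lily: no right child.
      Visit lily.
    Visit kale.
  At yew: go right to fig.
    At fig: go left to hop.
      hop is a leaf — visit hop.
    At fig: go right to fir.
      At fir: go left to tulip.
        At tulip: no left child.
        At tulip: go right to ivy.
          ivy is a leaf — visit ivy.
        Visit tulip.
      At fir: no right child.
      Visit fir.
    Visit fig.
  Visit yew.
At moss: go right to elm.
  At elm: go left to mint.
    At mint: go left to plum.
      plum is a leaf — visit plum.
    At mint: no right child.
    Visit mint.
  At elm: go right to bay.
    At bay: go left to reed.
      At reed: go left to iris.
        iris is a leaf — visit iris.
      At reed: go right to aster.
        aster is a leaf — visit aster.
      Visit reed.
    At bay: go right to rye.
      rye is a leaf — visit rye.
    Visit bay.
  Visit elm.
Visit moss.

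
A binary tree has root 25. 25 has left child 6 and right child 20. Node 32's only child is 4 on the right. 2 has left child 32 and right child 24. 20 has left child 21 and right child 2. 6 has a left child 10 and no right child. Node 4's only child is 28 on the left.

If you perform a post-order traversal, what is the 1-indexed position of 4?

5

Post-order visits the left subtree, then the right subtree, then the node.
At 25: go left to 6.
  At 6: go left to 10.
    10 is a leaf — visit 10.
  At 6: no right child.
  Visit 6.
At 25: go right to 20.
  At 20: go left to 21.
    21 is a leaf — visit 21.
  At 20: go right to 2.
    At 2: go left to 32.
      At 32: no left child.
      At 32: go right to 4.
        At 4: go left to 28.
          28 is a leaf — visit 28.
        At 4: no right child.
        Visit 4.
      Visit 32.
    At 2: go right to 24.
      24 is a leaf — visit 24.
    Visit 2.
  Visit 20.
Visit 25.
Full post-order sequence: 10, 6, 21, 28, 4, 32, 24, 2, 20, 25.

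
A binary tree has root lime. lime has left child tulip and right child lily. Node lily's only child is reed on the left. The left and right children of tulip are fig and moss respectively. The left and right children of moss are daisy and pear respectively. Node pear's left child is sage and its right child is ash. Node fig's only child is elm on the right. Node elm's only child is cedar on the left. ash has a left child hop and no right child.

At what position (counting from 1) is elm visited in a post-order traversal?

Post-order visits the left subtree, then the right subtree, then the node.
At lime: go left to tulip.
  At tulip: go left to fig.
    At fig: no left child.
    At fig: go right to elm.
      At elm: go left to cedar.
        cedar is a leaf — visit cedar.
      At elm: no right child.
      Visit elm.
    Visit fig.
  At tulip: go right to moss.
    At moss: go left to daisy.
      daisy is a leaf — visit daisy.
    At moss: go right to pear.
      At pear: go left to sage.
        sage is a leaf — visit sage.
      At pear: go right to ash.
        At ash: go left to hop.
          hop is a leaf — visit hop.
        At ash: no right child.
        Visit ash.
      Visit pear.
    Visit moss.
  Visit tulip.
At lime: go right to lily.
  At lily: go left to reed.
    reed is a leaf — visit reed.
  At lily: no right child.
  Visit lily.
Visit lime.
Full post-order sequence: cedar, elm, fig, daisy, sage, hop, ash, pear, moss, tulip, reed, lily, lime.

2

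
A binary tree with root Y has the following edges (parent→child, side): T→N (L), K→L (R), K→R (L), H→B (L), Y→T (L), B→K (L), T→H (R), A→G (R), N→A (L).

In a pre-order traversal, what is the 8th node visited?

Pre-order visits the node, then its left subtree, then its right subtree.
Visit Y.
At Y: go left to T.
  Visit T.
  At T: go left to N.
    Visit N.
    At N: go left to A.
      Visit A.
      At A: no left child.
      At A: go right to G.
        G is a leaf — visit G.
    At N: no right child.
  At T: go right to H.
    Visit H.
    At H: go left to B.
      Visit B.
      At B: go left to K.
        Visit K.
        At K: go left to R.
          R is a leaf — visit R.
        At K: go right to L.
          L is a leaf — visit L.
      At B: no right child.
    At H: no right child.
At Y: no right child.
Full pre-order sequence: Y, T, N, A, G, H, B, K, R, L.

K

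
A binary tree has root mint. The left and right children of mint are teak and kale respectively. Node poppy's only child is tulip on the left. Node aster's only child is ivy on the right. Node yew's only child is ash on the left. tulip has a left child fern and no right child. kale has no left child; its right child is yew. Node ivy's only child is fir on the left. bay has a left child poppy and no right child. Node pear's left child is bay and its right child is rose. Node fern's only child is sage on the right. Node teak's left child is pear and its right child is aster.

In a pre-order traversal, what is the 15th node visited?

ash

Pre-order visits the node, then its left subtree, then its right subtree.
Visit mint.
At mint: go left to teak.
  Visit teak.
  At teak: go left to pear.
    Visit pear.
    At pear: go left to bay.
      Visit bay.
      At bay: go left to poppy.
        Visit poppy.
        At poppy: go left to tulip.
          Visit tulip.
          At tulip: go left to fern.
            Visit fern.
            At fern: no left child.
            At fern: go right to sage.
              sage is a leaf — visit sage.
          At tulip: no right child.
        At poppy: no right child.
      At bay: no right child.
    At pear: go right to rose.
      rose is a leaf — visit rose.
  At teak: go right to aster.
    Visit aster.
    At aster: no left child.
    At aster: go right to ivy.
      Visit ivy.
      At ivy: go left to fir.
        fir is a leaf — visit fir.
      At ivy: no right child.
At mint: go right to kale.
  Visit kale.
  At kale: no left child.
  At kale: go right to yew.
    Visit yew.
    At yew: go left to ash.
      ash is a leaf — visit ash.
    At yew: no right child.
Full pre-order sequence: mint, teak, pear, bay, poppy, tulip, fern, sage, rose, aster, ivy, fir, kale, yew, ash.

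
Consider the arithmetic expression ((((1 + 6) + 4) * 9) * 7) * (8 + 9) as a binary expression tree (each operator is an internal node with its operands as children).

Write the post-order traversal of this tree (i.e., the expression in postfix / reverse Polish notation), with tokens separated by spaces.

Post-order on an expression tree gives postfix notation: for each operator, emit left operand, right operand, then the operator.

1 6 + 4 + 9 * 7 * 8 9 + *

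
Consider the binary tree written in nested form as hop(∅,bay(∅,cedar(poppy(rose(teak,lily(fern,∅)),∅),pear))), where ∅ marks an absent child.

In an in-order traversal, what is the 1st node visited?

hop

In-order visits the left subtree, then the node, then the right subtree.
At hop: no left child.
Visit hop.
At hop: go right to bay.
  At bay: no left child.
  Visit bay.
  At bay: go right to cedar.
    At cedar: go left to poppy.
      At poppy: go left to rose.
        At rose: go left to teak.
          teak is a leaf — visit teak.
        Visit rose.
        At rose: go right to lily.
          At lily: go left to fern.
            fern is a leaf — visit fern.
          Visit lily.
          At lily: no right child.
      Visit poppy.
      At poppy: no right child.
    Visit cedar.
    At cedar: go right to pear.
      pear is a leaf — visit pear.
Full in-order sequence: hop, bay, teak, rose, fern, lily, poppy, cedar, pear.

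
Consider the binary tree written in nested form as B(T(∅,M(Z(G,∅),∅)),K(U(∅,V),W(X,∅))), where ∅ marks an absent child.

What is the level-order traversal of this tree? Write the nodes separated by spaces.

Level-order visits nodes level by level from the root, left to right within each level.
Level 0: B
Level 1: T, K
Level 2: M, U, W
Level 3: Z, V, X
Level 4: G

B T K M U W Z V X G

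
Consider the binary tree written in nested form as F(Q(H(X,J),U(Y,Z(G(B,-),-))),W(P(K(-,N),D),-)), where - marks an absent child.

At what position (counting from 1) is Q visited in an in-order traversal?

In-order visits the left subtree, then the node, then the right subtree.
At F: go left to Q.
  At Q: go left to H.
    At H: go left to X.
      X is a leaf — visit X.
    Visit H.
    At H: go right to J.
      J is a leaf — visit J.
  Visit Q.
  At Q: go right to U.
    At U: go left to Y.
      Y is a leaf — visit Y.
    Visit U.
    At U: go right to Z.
      At Z: go left to G.
        At G: go left to B.
          B is a leaf — visit B.
        Visit G.
        At G: no right child.
      Visit Z.
      At Z: no right child.
Visit F.
At F: go right to W.
  At W: go left to P.
    At P: go left to K.
      At K: no left child.
      Visit K.
      At K: go right to N.
        N is a leaf — visit N.
    Visit P.
    At P: go right to D.
      D is a leaf — visit D.
  Visit W.
  At W: no right child.
Full in-order sequence: X, H, J, Q, Y, U, B, G, Z, F, K, N, P, D, W.

4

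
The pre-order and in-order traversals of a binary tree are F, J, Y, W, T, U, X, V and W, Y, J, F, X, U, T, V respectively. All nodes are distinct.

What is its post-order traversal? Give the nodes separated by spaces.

The first element of pre-order is the root; it splits in-order into left and right subtrees.
Root F: left subtree has 3 nodes {W, Y, J}, right has 4 {X, U, T, V}.
  Root J: left subtree has 2 nodes {W, Y}, right has 0 { }.
    Root Y: left subtree has 1 node {W}, right has 0 { }.
  Root T: left subtree has 2 nodes {X, U}, right has 1 {V}.
    Root U: left subtree has 1 node {X}, right has 0 { }.

W Y J X U V T F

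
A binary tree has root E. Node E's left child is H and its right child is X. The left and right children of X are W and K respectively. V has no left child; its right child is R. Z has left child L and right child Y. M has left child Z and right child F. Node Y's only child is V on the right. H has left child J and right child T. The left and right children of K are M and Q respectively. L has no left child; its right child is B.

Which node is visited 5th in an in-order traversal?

In-order visits the left subtree, then the node, then the right subtree.
At E: go left to H.
  At H: go left to J.
    J is a leaf — visit J.
  Visit H.
  At H: go right to T.
    T is a leaf — visit T.
Visit E.
At E: go right to X.
  At X: go left to W.
    W is a leaf — visit W.
  Visit X.
  At X: go right to K.
    At K: go left to M.
      At M: go left to Z.
        At Z: go left to L.
          At L: no left child.
          Visit L.
          At L: go right to B.
            B is a leaf — visit B.
        Visit Z.
        At Z: go right to Y.
          At Y: no left child.
          Visit Y.
          At Y: go right to V.
            At V: no left child.
            Visit V.
            At V: go right to R.
              R is a leaf — visit R.
      Visit M.
      At M: go right to F.
        F is a leaf — visit F.
    Visit K.
    At K: go right to Q.
      Q is a leaf — visit Q.
Full in-order sequence: J, H, T, E, W, X, L, B, Z, Y, V, R, M, F, K, Q.

W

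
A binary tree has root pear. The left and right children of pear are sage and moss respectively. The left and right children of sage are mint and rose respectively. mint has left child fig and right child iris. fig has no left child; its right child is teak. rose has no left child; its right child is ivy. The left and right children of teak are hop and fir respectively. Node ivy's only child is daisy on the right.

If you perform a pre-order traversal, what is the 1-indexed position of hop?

Pre-order visits the node, then its left subtree, then its right subtree.
Visit pear.
At pear: go left to sage.
  Visit sage.
  At sage: go left to mint.
    Visit mint.
    At mint: go left to fig.
      Visit fig.
      At fig: no left child.
      At fig: go right to teak.
        Visit teak.
        At teak: go left to hop.
          hop is a leaf — visit hop.
        At teak: go right to fir.
          fir is a leaf — visit fir.
    At mint: go right to iris.
      iris is a leaf — visit iris.
  At sage: go right to rose.
    Visit rose.
    At rose: no left child.
    At rose: go right to ivy.
      Visit ivy.
      At ivy: no left child.
      At ivy: go right to daisy.
        daisy is a leaf — visit daisy.
At pear: go right to moss.
  moss is a leaf — visit moss.
Full pre-order sequence: pear, sage, mint, fig, teak, hop, fir, iris, rose, ivy, daisy, moss.

6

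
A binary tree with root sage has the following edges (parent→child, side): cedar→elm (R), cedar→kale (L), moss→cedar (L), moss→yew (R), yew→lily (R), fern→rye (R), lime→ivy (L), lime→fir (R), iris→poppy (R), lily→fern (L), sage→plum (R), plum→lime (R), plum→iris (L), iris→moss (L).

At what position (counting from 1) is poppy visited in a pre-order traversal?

12

Pre-order visits the node, then its left subtree, then its right subtree.
Visit sage.
At sage: no left child.
At sage: go right to plum.
  Visit plum.
  At plum: go left to iris.
    Visit iris.
    At iris: go left to moss.
      Visit moss.
      At moss: go left to cedar.
        Visit cedar.
        At cedar: go left to kale.
          kale is a leaf — visit kale.
        At cedar: go right to elm.
          elm is a leaf — visit elm.
      At moss: go right to yew.
        Visit yew.
        At yew: no left child.
        At yew: go right to lily.
          Visit lily.
          At lily: go left to fern.
            Visit fern.
            At fern: no left child.
            At fern: go right to rye.
              rye is a leaf — visit rye.
          At lily: no right child.
    At iris: go right to poppy.
      poppy is a leaf — visit poppy.
  At plum: go right to lime.
    Visit lime.
    At lime: go left to ivy.
      ivy is a leaf — visit ivy.
    At lime: go right to fir.
      fir is a leaf — visit fir.
Full pre-order sequence: sage, plum, iris, moss, cedar, kale, elm, yew, lily, fern, rye, poppy, lime, ivy, fir.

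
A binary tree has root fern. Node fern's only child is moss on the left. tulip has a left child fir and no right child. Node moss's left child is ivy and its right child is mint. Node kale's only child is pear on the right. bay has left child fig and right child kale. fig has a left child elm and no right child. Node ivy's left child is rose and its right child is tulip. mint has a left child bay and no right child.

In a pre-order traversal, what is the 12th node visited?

Pre-order visits the node, then its left subtree, then its right subtree.
Visit fern.
At fern: go left to moss.
  Visit moss.
  At moss: go left to ivy.
    Visit ivy.
    At ivy: go left to rose.
      rose is a leaf — visit rose.
    At ivy: go right to tulip.
      Visit tulip.
      At tulip: go left to fir.
        fir is a leaf — visit fir.
      At tulip: no right child.
  At moss: go right to mint.
    Visit mint.
    At mint: go left to bay.
      Visit bay.
      At bay: go left to fig.
        Visit fig.
        At fig: go left to elm.
          elm is a leaf — visit elm.
        At fig: no right child.
      At bay: go right to kale.
        Visit kale.
        At kale: no left child.
        At kale: go right to pear.
          pear is a leaf — visit pear.
    At mint: no right child.
At fern: no right child.
Full pre-order sequence: fern, moss, ivy, rose, tulip, fir, mint, bay, fig, elm, kale, pear.

pear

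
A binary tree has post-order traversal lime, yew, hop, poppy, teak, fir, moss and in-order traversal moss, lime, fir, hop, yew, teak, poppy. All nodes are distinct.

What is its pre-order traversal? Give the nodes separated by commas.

The last element of post-order is the root; it splits in-order into left and right subtrees.
Root moss: left subtree has 0 nodes { }, right has 6 {lime, fir, hop, yew, teak, poppy}.
  Root fir: left subtree has 1 node {lime}, right has 4 {hop, yew, teak, poppy}.
    Root teak: left subtree has 2 nodes {hop, yew}, right has 1 {poppy}.
      Root hop: left subtree has 0 nodes { }, right has 1 {yew}.

moss, fir, lime, teak, hop, yew, poppy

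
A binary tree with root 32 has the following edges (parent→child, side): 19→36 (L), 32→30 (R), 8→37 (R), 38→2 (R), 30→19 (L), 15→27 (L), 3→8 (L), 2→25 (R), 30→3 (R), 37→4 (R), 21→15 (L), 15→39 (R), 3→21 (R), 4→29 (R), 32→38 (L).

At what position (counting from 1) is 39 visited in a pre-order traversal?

Pre-order visits the node, then its left subtree, then its right subtree.
Visit 32.
At 32: go left to 38.
  Visit 38.
  At 38: no left child.
  At 38: go right to 2.
    Visit 2.
    At 2: no left child.
    At 2: go right to 25.
      25 is a leaf — visit 25.
At 32: go right to 30.
  Visit 30.
  At 30: go left to 19.
    Visit 19.
    At 19: go left to 36.
      36 is a leaf — visit 36.
    At 19: no right child.
  At 30: go right to 3.
    Visit 3.
    At 3: go left to 8.
      Visit 8.
      At 8: no left child.
      At 8: go right to 37.
        Visit 37.
        At 37: no left child.
        At 37: go right to 4.
          Visit 4.
          At 4: no left child.
          At 4: go right to 29.
            29 is a leaf — visit 29.
    At 3: go right to 21.
      Visit 21.
      At 21: go left to 15.
        Visit 15.
        At 15: go left to 27.
          27 is a leaf — visit 27.
        At 15: go right to 39.
          39 is a leaf — visit 39.
      At 21: no right child.
Full pre-order sequence: 32, 38, 2, 25, 30, 19, 36, 3, 8, 37, 4, 29, 21, 15, 27, 39.

16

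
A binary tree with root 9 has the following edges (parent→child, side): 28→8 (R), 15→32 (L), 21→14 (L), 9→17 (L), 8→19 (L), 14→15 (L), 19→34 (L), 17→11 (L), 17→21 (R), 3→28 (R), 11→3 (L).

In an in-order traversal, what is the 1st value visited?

3

In-order visits the left subtree, then the node, then the right subtree.
At 9: go left to 17.
  At 17: go left to 11.
    At 11: go left to 3.
      At 3: no left child.
      Visit 3.
      At 3: go right to 28.
        At 28: no left child.
        Visit 28.
        At 28: go right to 8.
          At 8: go left to 19.
            At 19: go left to 34.
              34 is a leaf — visit 34.
            Visit 19.
            At 19: no right child.
          Visit 8.
          At 8: no right child.
    Visit 11.
    At 11: no right child.
  Visit 17.
  At 17: go right to 21.
    At 21: go left to 14.
      At 14: go left to 15.
        At 15: go left to 32.
          32 is a leaf — visit 32.
        Visit 15.
        At 15: no right child.
      Visit 14.
      At 14: no right child.
    Visit 21.
    At 21: no right child.
Visit 9.
At 9: no right child.
Full in-order sequence: 3, 28, 34, 19, 8, 11, 17, 32, 15, 14, 21, 9.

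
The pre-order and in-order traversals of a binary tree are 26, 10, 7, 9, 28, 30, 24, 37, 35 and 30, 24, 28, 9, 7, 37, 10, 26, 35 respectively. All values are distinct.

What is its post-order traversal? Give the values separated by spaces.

The first element of pre-order is the root; it splits in-order into left and right subtrees.
Root 26: left subtree has 7 nodes {30, 24, 28, 9, 7, 37, 10}, right has 1 {35}.
  Root 10: left subtree has 6 nodes {30, 24, 28, 9, 7, 37}, right has 0 { }.
    Root 7: left subtree has 4 nodes {30, 24, 28, 9}, right has 1 {37}.
      Root 9: left subtree has 3 nodes {30, 24, 28}, right has 0 { }.
        Root 28: left subtree has 2 nodes {30, 24}, right has 0 { }.
          Root 30: left subtree has 0 nodes { }, right has 1 {24}.

24 30 28 9 37 7 10 35 26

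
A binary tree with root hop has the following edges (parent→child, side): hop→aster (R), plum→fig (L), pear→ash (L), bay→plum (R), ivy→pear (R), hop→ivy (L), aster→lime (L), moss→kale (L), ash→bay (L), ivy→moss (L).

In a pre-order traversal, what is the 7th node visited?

bay

Pre-order visits the node, then its left subtree, then its right subtree.
Visit hop.
At hop: go left to ivy.
  Visit ivy.
  At ivy: go left to moss.
    Visit moss.
    At moss: go left to kale.
      kale is a leaf — visit kale.
    At moss: no right child.
  At ivy: go right to pear.
    Visit pear.
    At pear: go left to ash.
      Visit ash.
      At ash: go left to bay.
        Visit bay.
        At bay: no left child.
        At bay: go right to plum.
          Visit plum.
          At plum: go left to fig.
            fig is a leaf — visit fig.
          At plum: no right child.
      At ash: no right child.
    At pear: no right child.
At hop: go right to aster.
  Visit aster.
  At aster: go left to lime.
    lime is a leaf — visit lime.
  At aster: no right child.
Full pre-order sequence: hop, ivy, moss, kale, pear, ash, bay, plum, fig, aster, lime.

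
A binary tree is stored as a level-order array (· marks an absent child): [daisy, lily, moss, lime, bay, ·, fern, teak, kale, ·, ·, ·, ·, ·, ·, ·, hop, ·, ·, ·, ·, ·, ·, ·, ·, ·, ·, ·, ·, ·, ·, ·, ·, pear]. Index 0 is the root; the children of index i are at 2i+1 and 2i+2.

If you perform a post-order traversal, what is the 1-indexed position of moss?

Post-order visits the left subtree, then the right subtree, then the node.
At daisy: go left to lily.
  At lily: go left to lime.
    At lime: go left to teak.
      At teak: no left child.
      At teak: go right to hop.
        At hop: go left to pear.
          pear is a leaf — visit pear.
        At hop: no right child.
        Visit hop.
      Visit teak.
    At lime: go right to kale.
      kale is a leaf — visit kale.
    Visit lime.
  At lily: go right to bay.
    bay is a leaf — visit bay.
  Visit lily.
At daisy: go right to moss.
  At moss: no left child.
  At moss: go right to fern.
    fern is a leaf — visit fern.
  Visit moss.
Visit daisy.
Full post-order sequence: pear, hop, teak, kale, lime, bay, lily, fern, moss, daisy.

9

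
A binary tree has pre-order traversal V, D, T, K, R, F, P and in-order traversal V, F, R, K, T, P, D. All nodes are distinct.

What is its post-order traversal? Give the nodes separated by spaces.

The first element of pre-order is the root; it splits in-order into left and right subtrees.
Root V: left subtree has 0 nodes { }, right has 6 {F, R, K, T, P, D}.
  Root D: left subtree has 5 nodes {F, R, K, T, P}, right has 0 { }.
    Root T: left subtree has 3 nodes {F, R, K}, right has 1 {P}.
      Root K: left subtree has 2 nodes {F, R}, right has 0 { }.
        Root R: left subtree has 1 node {F}, right has 0 { }.

F R K P T D V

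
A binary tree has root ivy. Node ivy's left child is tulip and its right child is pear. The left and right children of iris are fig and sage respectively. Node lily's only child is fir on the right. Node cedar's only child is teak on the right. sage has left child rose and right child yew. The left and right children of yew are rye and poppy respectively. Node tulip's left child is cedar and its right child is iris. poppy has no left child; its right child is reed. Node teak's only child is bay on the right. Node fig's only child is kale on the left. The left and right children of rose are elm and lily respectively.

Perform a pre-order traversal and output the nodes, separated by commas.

Pre-order visits the node, then its left subtree, then its right subtree.
Visit ivy.
At ivy: go left to tulip.
  Visit tulip.
  At tulip: go left to cedar.
    Visit cedar.
    At cedar: no left child.
    At cedar: go right to teak.
      Visit teak.
      At teak: no left child.
      At teak: go right to bay.
        bay is a leaf — visit bay.
  At tulip: go right to iris.
    Visit iris.
    At iris: go left to fig.
      Visit fig.
      At fig: go left to kale.
        kale is a leaf — visit kale.
      At fig: no right child.
    At iris: go right to sage.
      Visit sage.
      At sage: go left to rose.
        Visit rose.
        At rose: go left to elm.
          elm is a leaf — visit elm.
        At rose: go right to lily.
          Visit lily.
          At lily: no left child.
          At lily: go right to fir.
            fir is a leaf — visit fir.
      At sage: go right to yew.
        Visit yew.
        At yew: go left to rye.
          rye is a leaf — visit rye.
        At yew: go right to poppy.
          Visit poppy.
          At poppy: no left child.
          At poppy: go right to reed.
            reed is a leaf — visit reed.
At ivy: go right to pear.
  pear is a leaf — visit pear.

ivy, tulip, cedar, teak, bay, iris, fig, kale, sage, rose, elm, lily, fir, yew, rye, poppy, reed, pear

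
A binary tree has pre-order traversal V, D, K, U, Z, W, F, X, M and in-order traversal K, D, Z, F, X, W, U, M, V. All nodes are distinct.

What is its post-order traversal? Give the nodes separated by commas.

The first element of pre-order is the root; it splits in-order into left and right subtrees.
Root V: left subtree has 8 nodes {K, D, Z, F, X, W, U, M}, right has 0 { }.
  Root D: left subtree has 1 node {K}, right has 6 {Z, F, X, W, U, M}.
    Root U: left subtree has 4 nodes {Z, F, X, W}, right has 1 {M}.
      Root Z: left subtree has 0 nodes { }, right has 3 {F, X, W}.
        Root W: left subtree has 2 nodes {F, X}, right has 0 { }.
          Root F: left subtree has 0 nodes { }, right has 1 {X}.

K, X, F, W, Z, M, U, D, V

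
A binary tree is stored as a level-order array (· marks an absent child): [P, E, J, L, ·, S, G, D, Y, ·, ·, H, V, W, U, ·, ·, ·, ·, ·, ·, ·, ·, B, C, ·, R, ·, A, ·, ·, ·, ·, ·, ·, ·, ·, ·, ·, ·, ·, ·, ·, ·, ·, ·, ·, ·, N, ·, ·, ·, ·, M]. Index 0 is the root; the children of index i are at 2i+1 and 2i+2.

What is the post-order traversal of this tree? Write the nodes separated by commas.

D, Y, L, E, N, B, C, H, M, R, V, S, A, W, U, G, J, P

Post-order visits the left subtree, then the right subtree, then the node.
At P: go left to E.
  At E: go left to L.
    At L: go left to D.
      D is a leaf — visit D.
    At L: go right to Y.
      Y is a leaf — visit Y.
    Visit L.
  At E: no right child.
  Visit E.
At P: go right to J.
  At J: go left to S.
    At S: go left to H.
      At H: go left to B.
        At B: no left child.
        At B: go right to N.
          N is a leaf — visit N.
        Visit B.
      At H: go right to C.
        C is a leaf — visit C.
      Visit H.
    At S: go right to V.
      At V: no left child.
      At V: go right to R.
        At R: go left to M.
          M is a leaf — visit M.
        At R: no right child.
        Visit R.
      Visit V.
    Visit S.
  At J: go right to G.
    At G: go left to W.
      At W: no left child.
      At W: go right to A.
        A is a leaf — visit A.
      Visit W.
    At G: go right to U.
      U is a leaf — visit U.
    Visit G.
  Visit J.
Visit P.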